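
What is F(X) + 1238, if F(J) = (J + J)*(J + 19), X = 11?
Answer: 1898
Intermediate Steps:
F(J) = 2*J*(19 + J) (F(J) = (2*J)*(19 + J) = 2*J*(19 + J))
F(X) + 1238 = 2*11*(19 + 11) + 1238 = 2*11*30 + 1238 = 660 + 1238 = 1898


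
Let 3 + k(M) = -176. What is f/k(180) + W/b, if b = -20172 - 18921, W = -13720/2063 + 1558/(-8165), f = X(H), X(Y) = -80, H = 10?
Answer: 52700462292566/117871130138565 ≈ 0.44710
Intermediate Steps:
k(M) = -179 (k(M) = -3 - 176 = -179)
f = -80
W = -115237954/16844395 (W = -13720*1/2063 + 1558*(-1/8165) = -13720/2063 - 1558/8165 = -115237954/16844395 ≈ -6.8413)
b = -39093
f/k(180) + W/b = -80/(-179) - 115237954/16844395/(-39093) = -80*(-1/179) - 115237954/16844395*(-1/39093) = 80/179 + 115237954/658497933735 = 52700462292566/117871130138565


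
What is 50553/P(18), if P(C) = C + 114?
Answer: 16851/44 ≈ 382.98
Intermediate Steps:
P(C) = 114 + C
50553/P(18) = 50553/(114 + 18) = 50553/132 = 50553*(1/132) = 16851/44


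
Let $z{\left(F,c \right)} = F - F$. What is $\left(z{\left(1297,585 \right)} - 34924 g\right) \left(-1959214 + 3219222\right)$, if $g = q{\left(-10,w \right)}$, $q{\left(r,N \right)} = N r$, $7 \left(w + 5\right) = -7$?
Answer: $-2640271163520$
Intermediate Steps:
$w = -6$ ($w = -5 + \frac{1}{7} \left(-7\right) = -5 - 1 = -6$)
$z{\left(F,c \right)} = 0$
$g = 60$ ($g = \left(-6\right) \left(-10\right) = 60$)
$\left(z{\left(1297,585 \right)} - 34924 g\right) \left(-1959214 + 3219222\right) = \left(0 - 2095440\right) \left(-1959214 + 3219222\right) = \left(0 - 2095440\right) 1260008 = \left(-2095440\right) 1260008 = -2640271163520$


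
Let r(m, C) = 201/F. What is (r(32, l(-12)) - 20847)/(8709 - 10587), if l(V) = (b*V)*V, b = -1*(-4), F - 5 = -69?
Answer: 444803/40064 ≈ 11.102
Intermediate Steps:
F = -64 (F = 5 - 69 = -64)
b = 4
l(V) = 4*V² (l(V) = (4*V)*V = 4*V²)
r(m, C) = -201/64 (r(m, C) = 201/(-64) = 201*(-1/64) = -201/64)
(r(32, l(-12)) - 20847)/(8709 - 10587) = (-201/64 - 20847)/(8709 - 10587) = -1334409/64/(-1878) = -1334409/64*(-1/1878) = 444803/40064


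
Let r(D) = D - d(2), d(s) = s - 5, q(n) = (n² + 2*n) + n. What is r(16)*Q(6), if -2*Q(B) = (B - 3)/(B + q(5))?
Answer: -57/92 ≈ -0.61957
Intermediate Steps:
q(n) = n² + 3*n
d(s) = -5 + s
r(D) = 3 + D (r(D) = D - (-5 + 2) = D - 1*(-3) = D + 3 = 3 + D)
Q(B) = -(-3 + B)/(2*(40 + B)) (Q(B) = -(B - 3)/(2*(B + 5*(3 + 5))) = -(-3 + B)/(2*(B + 5*8)) = -(-3 + B)/(2*(B + 40)) = -(-3 + B)/(2*(40 + B)))
r(16)*Q(6) = (3 + 16)*((3 - 1*6)/(2*(40 + 6))) = 19*((½)*(3 - 6)/46) = 19*((½)*(1/46)*(-3)) = 19*(-3/92) = -57/92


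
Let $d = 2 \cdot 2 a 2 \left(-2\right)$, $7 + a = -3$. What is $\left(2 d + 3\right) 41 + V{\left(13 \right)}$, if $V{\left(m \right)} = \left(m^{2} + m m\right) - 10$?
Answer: $13571$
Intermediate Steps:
$a = -10$ ($a = -7 - 3 = -10$)
$d = 160$ ($d = 2 \cdot 2 \left(-10\right) 2 \left(-2\right) = 4 \left(-10\right) 2 \left(-2\right) = \left(-40\right) 2 \left(-2\right) = \left(-80\right) \left(-2\right) = 160$)
$V{\left(m \right)} = -10 + 2 m^{2}$ ($V{\left(m \right)} = \left(m^{2} + m^{2}\right) - 10 = 2 m^{2} - 10 = -10 + 2 m^{2}$)
$\left(2 d + 3\right) 41 + V{\left(13 \right)} = \left(2 \cdot 160 + 3\right) 41 - \left(10 - 2 \cdot 13^{2}\right) = \left(320 + 3\right) 41 + \left(-10 + 2 \cdot 169\right) = 323 \cdot 41 + \left(-10 + 338\right) = 13243 + 328 = 13571$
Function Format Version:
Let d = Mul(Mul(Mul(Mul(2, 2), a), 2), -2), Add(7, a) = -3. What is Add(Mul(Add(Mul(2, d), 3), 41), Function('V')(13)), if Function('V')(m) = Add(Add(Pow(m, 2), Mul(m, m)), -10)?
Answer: 13571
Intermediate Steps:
a = -10 (a = Add(-7, -3) = -10)
d = 160 (d = Mul(Mul(Mul(Mul(2, 2), -10), 2), -2) = Mul(Mul(Mul(4, -10), 2), -2) = Mul(Mul(-40, 2), -2) = Mul(-80, -2) = 160)
Function('V')(m) = Add(-10, Mul(2, Pow(m, 2))) (Function('V')(m) = Add(Add(Pow(m, 2), Pow(m, 2)), -10) = Add(Mul(2, Pow(m, 2)), -10) = Add(-10, Mul(2, Pow(m, 2))))
Add(Mul(Add(Mul(2, d), 3), 41), Function('V')(13)) = Add(Mul(Add(Mul(2, 160), 3), 41), Add(-10, Mul(2, Pow(13, 2)))) = Add(Mul(Add(320, 3), 41), Add(-10, Mul(2, 169))) = Add(Mul(323, 41), Add(-10, 338)) = Add(13243, 328) = 13571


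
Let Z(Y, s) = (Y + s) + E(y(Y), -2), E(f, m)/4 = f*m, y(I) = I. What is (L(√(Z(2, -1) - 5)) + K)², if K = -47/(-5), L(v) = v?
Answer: 1709/25 + 188*I*√5/5 ≈ 68.36 + 84.076*I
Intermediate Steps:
E(f, m) = 4*f*m (E(f, m) = 4*(f*m) = 4*f*m)
Z(Y, s) = s - 7*Y (Z(Y, s) = (Y + s) + 4*Y*(-2) = (Y + s) - 8*Y = s - 7*Y)
K = 47/5 (K = -47*(-⅕) = 47/5 ≈ 9.4000)
(L(√(Z(2, -1) - 5)) + K)² = (√((-1 - 7*2) - 5) + 47/5)² = (√((-1 - 14) - 5) + 47/5)² = (√(-15 - 5) + 47/5)² = (√(-20) + 47/5)² = (2*I*√5 + 47/5)² = (47/5 + 2*I*√5)²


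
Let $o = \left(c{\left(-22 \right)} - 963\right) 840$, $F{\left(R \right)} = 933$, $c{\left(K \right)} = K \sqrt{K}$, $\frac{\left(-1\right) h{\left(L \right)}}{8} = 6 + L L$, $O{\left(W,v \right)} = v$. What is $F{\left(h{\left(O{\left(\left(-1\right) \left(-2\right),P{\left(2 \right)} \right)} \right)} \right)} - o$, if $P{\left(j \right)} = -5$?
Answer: $809853 + 18480 i \sqrt{22} \approx 8.0985 \cdot 10^{5} + 86679.0 i$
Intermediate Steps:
$h{\left(L \right)} = -48 - 8 L^{2}$ ($h{\left(L \right)} = - 8 \left(6 + L L\right) = - 8 \left(6 + L^{2}\right) = -48 - 8 L^{2}$)
$c{\left(K \right)} = K^{\frac{3}{2}}$
$o = -808920 - 18480 i \sqrt{22}$ ($o = \left(\left(-22\right)^{\frac{3}{2}} - 963\right) 840 = \left(- 22 i \sqrt{22} - 963\right) 840 = \left(-963 - 22 i \sqrt{22}\right) 840 = -808920 - 18480 i \sqrt{22} \approx -8.0892 \cdot 10^{5} - 86679.0 i$)
$F{\left(h{\left(O{\left(\left(-1\right) \left(-2\right),P{\left(2 \right)} \right)} \right)} \right)} - o = 933 - \left(-808920 - 18480 i \sqrt{22}\right) = 933 + \left(808920 + 18480 i \sqrt{22}\right) = 809853 + 18480 i \sqrt{22}$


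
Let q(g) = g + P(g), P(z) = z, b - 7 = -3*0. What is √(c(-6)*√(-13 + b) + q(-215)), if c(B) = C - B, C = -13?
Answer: √(-430 - 7*I*√6) ≈ 0.4134 - 20.741*I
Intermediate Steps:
b = 7 (b = 7 - 3*0 = 7 + 0 = 7)
c(B) = -13 - B
q(g) = 2*g (q(g) = g + g = 2*g)
√(c(-6)*√(-13 + b) + q(-215)) = √((-13 - 1*(-6))*√(-13 + 7) + 2*(-215)) = √((-13 + 6)*√(-6) - 430) = √(-7*I*√6 - 430) = √(-430 - 7*I*√6)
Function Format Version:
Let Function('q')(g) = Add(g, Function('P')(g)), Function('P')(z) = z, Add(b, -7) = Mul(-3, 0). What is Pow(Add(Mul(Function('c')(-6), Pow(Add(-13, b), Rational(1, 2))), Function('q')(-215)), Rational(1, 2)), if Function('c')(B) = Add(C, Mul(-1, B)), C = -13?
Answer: Pow(Add(-430, Mul(-7, I, Pow(6, Rational(1, 2)))), Rational(1, 2)) ≈ Add(0.4134, Mul(-20.741, I))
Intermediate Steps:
b = 7 (b = Add(7, Mul(-3, 0)) = Add(7, 0) = 7)
Function('c')(B) = Add(-13, Mul(-1, B))
Function('q')(g) = Mul(2, g) (Function('q')(g) = Add(g, g) = Mul(2, g))
Pow(Add(Mul(Function('c')(-6), Pow(Add(-13, b), Rational(1, 2))), Function('q')(-215)), Rational(1, 2)) = Pow(Add(Mul(Add(-13, Mul(-1, -6)), Pow(Add(-13, 7), Rational(1, 2))), Mul(2, -215)), Rational(1, 2)) = Pow(Add(Mul(Add(-13, 6), Pow(-6, Rational(1, 2))), -430), Rational(1, 2)) = Pow(Add(Mul(-7, Mul(I, Pow(6, Rational(1, 2)))), -430), Rational(1, 2)) = Pow(Add(Mul(-7, I, Pow(6, Rational(1, 2))), -430), Rational(1, 2)) = Pow(Add(-430, Mul(-7, I, Pow(6, Rational(1, 2)))), Rational(1, 2))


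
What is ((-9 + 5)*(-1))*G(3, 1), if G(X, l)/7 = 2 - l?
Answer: 28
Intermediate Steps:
G(X, l) = 14 - 7*l (G(X, l) = 7*(2 - l) = 14 - 7*l)
((-9 + 5)*(-1))*G(3, 1) = ((-9 + 5)*(-1))*(14 - 7*1) = (-4*(-1))*(14 - 7) = 4*7 = 28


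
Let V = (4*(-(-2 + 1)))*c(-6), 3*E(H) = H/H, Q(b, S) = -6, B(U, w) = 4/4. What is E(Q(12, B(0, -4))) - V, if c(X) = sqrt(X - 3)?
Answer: 1/3 - 12*I ≈ 0.33333 - 12.0*I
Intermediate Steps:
B(U, w) = 1 (B(U, w) = 4*(1/4) = 1)
E(H) = 1/3 (E(H) = (H/H)/3 = (1/3)*1 = 1/3)
c(X) = sqrt(-3 + X)
V = 12*I (V = (4*(-(-2 + 1)))*sqrt(-3 - 6) = (4*(-1*(-1)))*sqrt(-9) = (4*1)*(3*I) = 4*(3*I) = 12*I ≈ 12.0*I)
E(Q(12, B(0, -4))) - V = 1/3 - 12*I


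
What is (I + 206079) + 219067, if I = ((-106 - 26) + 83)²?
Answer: 427547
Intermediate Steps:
I = 2401 (I = (-132 + 83)² = (-49)² = 2401)
(I + 206079) + 219067 = (2401 + 206079) + 219067 = 208480 + 219067 = 427547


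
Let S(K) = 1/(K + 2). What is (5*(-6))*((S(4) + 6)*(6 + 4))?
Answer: -1850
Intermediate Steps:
S(K) = 1/(2 + K)
(5*(-6))*((S(4) + 6)*(6 + 4)) = (5*(-6))*((1/(2 + 4) + 6)*(6 + 4)) = -30*(1/6 + 6)*10 = -30*(⅙ + 6)*10 = -185*10 = -30*185/3 = -1850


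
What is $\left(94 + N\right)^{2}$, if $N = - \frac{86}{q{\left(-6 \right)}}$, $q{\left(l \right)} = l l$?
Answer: $\frac{2719201}{324} \approx 8392.6$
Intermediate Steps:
$q{\left(l \right)} = l^{2}$
$N = - \frac{43}{18}$ ($N = - \frac{86}{\left(-6\right)^{2}} = - \frac{86}{36} = \left(-86\right) \frac{1}{36} = - \frac{43}{18} \approx -2.3889$)
$\left(94 + N\right)^{2} = \left(94 - \frac{43}{18}\right)^{2} = \left(\frac{1649}{18}\right)^{2} = \frac{2719201}{324}$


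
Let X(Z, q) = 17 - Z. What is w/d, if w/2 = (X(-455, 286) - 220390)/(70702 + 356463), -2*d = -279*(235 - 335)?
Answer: 73306/993158625 ≈ 7.3811e-5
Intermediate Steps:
d = -13950 (d = -(-279)*(235 - 335)/2 = -(-279)*(-100)/2 = -½*27900 = -13950)
w = -439836/427165 (w = 2*(((17 - 1*(-455)) - 220390)/(70702 + 356463)) = 2*(((17 + 455) - 220390)/427165) = 2*((472 - 220390)*(1/427165)) = 2*(-219918*1/427165) = 2*(-219918/427165) = -439836/427165 ≈ -1.0297)
w/d = -439836/427165/(-13950) = -439836/427165*(-1/13950) = 73306/993158625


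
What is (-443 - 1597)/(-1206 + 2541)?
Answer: -136/89 ≈ -1.5281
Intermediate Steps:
(-443 - 1597)/(-1206 + 2541) = -2040/1335 = -2040*1/1335 = -136/89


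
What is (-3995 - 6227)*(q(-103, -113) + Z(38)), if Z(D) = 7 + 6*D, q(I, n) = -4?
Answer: -2361282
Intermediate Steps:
(-3995 - 6227)*(q(-103, -113) + Z(38)) = (-3995 - 6227)*(-4 + (7 + 6*38)) = -10222*(-4 + (7 + 228)) = -10222*(-4 + 235) = -10222*231 = -2361282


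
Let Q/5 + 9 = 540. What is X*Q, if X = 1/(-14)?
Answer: -2655/14 ≈ -189.64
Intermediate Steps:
Q = 2655 (Q = -45 + 5*540 = -45 + 2700 = 2655)
X = -1/14 ≈ -0.071429
X*Q = -1/14*2655 = -2655/14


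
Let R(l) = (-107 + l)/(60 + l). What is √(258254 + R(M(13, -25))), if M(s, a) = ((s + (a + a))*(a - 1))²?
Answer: √3456410887239733/115688 ≈ 508.19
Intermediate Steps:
M(s, a) = (-1 + a)²*(s + 2*a)² (M(s, a) = ((s + 2*a)*(-1 + a))² = ((-1 + a)*(s + 2*a))² = (-1 + a)²*(s + 2*a)²)
R(l) = (-107 + l)/(60 + l)
√(258254 + R(M(13, -25))) = √(258254 + (-107 + (-1 - 25)²*(13 + 2*(-25))²)/(60 + (-1 - 25)²*(13 + 2*(-25))²)) = √(258254 + (-107 + (-26)²*(13 - 50)²)/(60 + (-26)²*(13 - 50)²)) = √(258254 + (-107 + 676*(-37)²)/(60 + 676*(-37)²)) = √(258254 + (-107 + 676*1369)/(60 + 676*1369)) = √(258254 + (-107 + 925444)/(60 + 925444)) = √(258254 + 925337/925504) = √(239016035353/925504) = √3456410887239733/115688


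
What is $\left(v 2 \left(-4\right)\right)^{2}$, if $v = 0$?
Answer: $0$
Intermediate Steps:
$\left(v 2 \left(-4\right)\right)^{2} = \left(0 \cdot 2 \left(-4\right)\right)^{2} = \left(0 \left(-4\right)\right)^{2} = 0^{2} = 0$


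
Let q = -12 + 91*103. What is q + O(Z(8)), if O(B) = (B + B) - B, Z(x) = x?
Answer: 9369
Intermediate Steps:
q = 9361 (q = -12 + 9373 = 9361)
O(B) = B (O(B) = 2*B - B = B)
q + O(Z(8)) = 9361 + 8 = 9369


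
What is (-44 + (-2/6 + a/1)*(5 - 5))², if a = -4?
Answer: 1936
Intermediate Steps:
(-44 + (-2/6 + a/1)*(5 - 5))² = (-44 + (-2/6 - 4/1)*(5 - 5))² = (-44 + (-2*⅙ - 4*1)*0)² = (-44 + (-⅓ - 4)*0)² = (-44 - 13/3*0)² = (-44 + 0)² = (-44)² = 1936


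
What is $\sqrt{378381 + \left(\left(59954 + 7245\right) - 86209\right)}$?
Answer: $\sqrt{359371} \approx 599.48$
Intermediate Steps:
$\sqrt{378381 + \left(\left(59954 + 7245\right) - 86209\right)} = \sqrt{378381 + \left(67199 - 86209\right)} = \sqrt{378381 - 19010} = \sqrt{359371}$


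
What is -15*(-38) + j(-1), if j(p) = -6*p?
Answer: 576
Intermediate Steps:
-15*(-38) + j(-1) = -15*(-38) - 6*(-1) = 570 + 6 = 576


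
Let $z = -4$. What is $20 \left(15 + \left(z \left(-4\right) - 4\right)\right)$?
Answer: $540$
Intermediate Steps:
$20 \left(15 + \left(z \left(-4\right) - 4\right)\right) = 20 \left(15 - -12\right) = 20 \left(15 + \left(16 - 4\right)\right) = 20 \left(15 + 12\right) = 20 \cdot 27 = 540$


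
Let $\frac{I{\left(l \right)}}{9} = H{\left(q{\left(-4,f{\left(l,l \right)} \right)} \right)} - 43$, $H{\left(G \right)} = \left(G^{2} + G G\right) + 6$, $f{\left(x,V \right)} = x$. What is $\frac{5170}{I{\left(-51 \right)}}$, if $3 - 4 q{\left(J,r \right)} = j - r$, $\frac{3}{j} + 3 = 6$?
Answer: $\frac{8272}{3789} \approx 2.1832$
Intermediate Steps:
$j = 1$ ($j = \frac{3}{-3 + 6} = \frac{3}{3} = 3 \cdot \frac{1}{3} = 1$)
$q{\left(J,r \right)} = \frac{1}{2} + \frac{r}{4}$ ($q{\left(J,r \right)} = \frac{3}{4} - \frac{1 - r}{4} = \frac{3}{4} + \left(- \frac{1}{4} + \frac{r}{4}\right) = \frac{1}{2} + \frac{r}{4}$)
$H{\left(G \right)} = 6 + 2 G^{2}$ ($H{\left(G \right)} = \left(G^{2} + G^{2}\right) + 6 = 2 G^{2} + 6 = 6 + 2 G^{2}$)
$I{\left(l \right)} = -333 + 18 \left(\frac{1}{2} + \frac{l}{4}\right)^{2}$ ($I{\left(l \right)} = 9 \left(\left(6 + 2 \left(\frac{1}{2} + \frac{l}{4}\right)^{2}\right) - 43\right) = 9 \left(-37 + 2 \left(\frac{1}{2} + \frac{l}{4}\right)^{2}\right) = -333 + 18 \left(\frac{1}{2} + \frac{l}{4}\right)^{2}$)
$\frac{5170}{I{\left(-51 \right)}} = \frac{5170}{-333 + \frac{9 \left(2 - 51\right)^{2}}{8}} = \frac{5170}{-333 + \frac{9 \left(-49\right)^{2}}{8}} = \frac{5170}{-333 + \frac{9}{8} \cdot 2401} = \frac{5170}{-333 + \frac{21609}{8}} = \frac{5170}{\frac{18945}{8}} = 5170 \cdot \frac{8}{18945} = \frac{8272}{3789}$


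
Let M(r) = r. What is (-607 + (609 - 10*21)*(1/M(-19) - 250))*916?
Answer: -91946248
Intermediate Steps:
(-607 + (609 - 10*21)*(1/M(-19) - 250))*916 = (-607 + (609 - 10*21)*(1/(-19) - 250))*916 = (-607 + (609 - 210)*(-1/19 - 250))*916 = (-607 + 399*(-4751/19))*916 = (-607 - 99771)*916 = -100378*916 = -91946248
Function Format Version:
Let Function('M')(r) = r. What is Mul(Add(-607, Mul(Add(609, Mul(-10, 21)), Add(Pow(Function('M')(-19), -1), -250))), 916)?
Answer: -91946248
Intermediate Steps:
Mul(Add(-607, Mul(Add(609, Mul(-10, 21)), Add(Pow(Function('M')(-19), -1), -250))), 916) = Mul(Add(-607, Mul(Add(609, Mul(-10, 21)), Add(Pow(-19, -1), -250))), 916) = Mul(Add(-607, Mul(Add(609, -210), Add(Rational(-1, 19), -250))), 916) = Mul(Add(-607, Mul(399, Rational(-4751, 19))), 916) = Mul(Add(-607, -99771), 916) = Mul(-100378, 916) = -91946248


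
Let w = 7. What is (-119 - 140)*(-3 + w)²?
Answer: -4144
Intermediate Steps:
(-119 - 140)*(-3 + w)² = (-119 - 140)*(-3 + 7)² = -259*4² = -259*16 = -4144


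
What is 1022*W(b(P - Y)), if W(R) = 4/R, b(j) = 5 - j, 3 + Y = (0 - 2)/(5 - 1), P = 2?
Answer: -8176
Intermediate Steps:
Y = -7/2 (Y = -3 + (0 - 2)/(5 - 1) = -3 - 2/4 = -3 - 2*1/4 = -3 - 1/2 = -7/2 ≈ -3.5000)
1022*W(b(P - Y)) = 1022*(4/(5 - (2 - 1*(-7/2)))) = 1022*(4/(5 - (2 + 7/2))) = 1022*(4/(5 - 1*11/2)) = 1022*(4/(5 - 11/2)) = 1022*(4/(-1/2)) = 1022*(4*(-2)) = 1022*(-8) = -8176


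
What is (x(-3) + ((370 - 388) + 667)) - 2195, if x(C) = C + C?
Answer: -1552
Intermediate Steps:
x(C) = 2*C
(x(-3) + ((370 - 388) + 667)) - 2195 = (2*(-3) + ((370 - 388) + 667)) - 2195 = (-6 + (-18 + 667)) - 2195 = (-6 + 649) - 2195 = 643 - 2195 = -1552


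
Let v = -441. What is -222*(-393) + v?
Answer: 86805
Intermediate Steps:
-222*(-393) + v = -222*(-393) - 441 = 87246 - 441 = 86805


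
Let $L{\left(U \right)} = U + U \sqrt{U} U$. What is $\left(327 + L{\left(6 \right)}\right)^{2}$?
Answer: $118665 + 23976 \sqrt{6} \approx 1.7739 \cdot 10^{5}$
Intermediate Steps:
$L{\left(U \right)} = U + U^{\frac{5}{2}}$ ($L{\left(U \right)} = U + U^{\frac{3}{2}} U = U + U^{\frac{5}{2}}$)
$\left(327 + L{\left(6 \right)}\right)^{2} = \left(327 + \left(6 + 6^{\frac{5}{2}}\right)\right)^{2} = \left(327 + \left(6 + 36 \sqrt{6}\right)\right)^{2} = \left(333 + 36 \sqrt{6}\right)^{2}$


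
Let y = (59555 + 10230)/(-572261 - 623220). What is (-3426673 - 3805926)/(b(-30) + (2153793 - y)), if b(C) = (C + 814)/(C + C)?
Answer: -11790592752435/3511095079454 ≈ -3.3581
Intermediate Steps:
y = -69785/1195481 (y = 69785/(-1195481) = 69785*(-1/1195481) = -69785/1195481 ≈ -0.058374)
b(C) = (814 + C)/(2*C) (b(C) = (814 + C)/((2*C)) = (814 + C)*(1/(2*C)) = (814 + C)/(2*C))
(-3426673 - 3805926)/(b(-30) + (2153793 - y)) = (-3426673 - 3805926)/((½)*(814 - 30)/(-30) + (2153793 - 1*(-69785/1195481))) = -7232599/((½)*(-1/30)*784 + (2153793 + 69785/1195481)) = -7232599/(-196/15 + 2574818679218/1195481) = -7232599/38622045873994/17932215 = -7232599*17932215/38622045873994 = -11790592752435/3511095079454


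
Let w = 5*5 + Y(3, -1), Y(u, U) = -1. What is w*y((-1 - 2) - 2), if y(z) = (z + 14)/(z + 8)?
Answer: 72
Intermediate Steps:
y(z) = (14 + z)/(8 + z)
w = 24 (w = 5*5 - 1 = 25 - 1 = 24)
w*y((-1 - 2) - 2) = 24*((14 + ((-1 - 2) - 2))/(8 + ((-1 - 2) - 2))) = 24*((14 + (-3 - 2))/(8 + (-3 - 2))) = 24*((14 - 5)/(8 - 5)) = 24*(9/3) = 24*((1/3)*9) = 24*3 = 72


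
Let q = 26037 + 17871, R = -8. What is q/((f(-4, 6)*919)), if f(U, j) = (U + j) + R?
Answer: -7318/919 ≈ -7.9630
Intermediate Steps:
f(U, j) = -8 + U + j (f(U, j) = (U + j) - 8 = -8 + U + j)
q = 43908
q/((f(-4, 6)*919)) = 43908/(((-8 - 4 + 6)*919)) = 43908/((-6*919)) = 43908/(-5514) = 43908*(-1/5514) = -7318/919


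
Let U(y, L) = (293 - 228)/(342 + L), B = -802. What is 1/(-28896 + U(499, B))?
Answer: -92/2658445 ≈ -3.4607e-5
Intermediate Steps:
U(y, L) = 65/(342 + L)
1/(-28896 + U(499, B)) = 1/(-28896 + 65/(342 - 802)) = 1/(-28896 + 65/(-460)) = 1/(-28896 + 65*(-1/460)) = 1/(-28896 - 13/92) = 1/(-2658445/92) = -92/2658445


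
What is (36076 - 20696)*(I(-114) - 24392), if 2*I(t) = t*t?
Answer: -275209720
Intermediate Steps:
I(t) = t²/2 (I(t) = (t*t)/2 = t²/2)
(36076 - 20696)*(I(-114) - 24392) = (36076 - 20696)*((½)*(-114)² - 24392) = 15380*((½)*12996 - 24392) = 15380*(6498 - 24392) = 15380*(-17894) = -275209720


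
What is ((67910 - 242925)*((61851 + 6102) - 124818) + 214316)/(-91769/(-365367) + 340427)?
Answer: 3636293982535797/124380883478 ≈ 29235.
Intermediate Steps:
((67910 - 242925)*((61851 + 6102) - 124818) + 214316)/(-91769/(-365367) + 340427) = (-175015*(67953 - 124818) + 214316)/(-91769*(-1/365367) + 340427) = (-175015*(-56865) + 214316)/(91769/365367 + 340427) = (9952227975 + 214316)/(124380883478/365367) = 9952442291*(365367/124380883478) = 3636293982535797/124380883478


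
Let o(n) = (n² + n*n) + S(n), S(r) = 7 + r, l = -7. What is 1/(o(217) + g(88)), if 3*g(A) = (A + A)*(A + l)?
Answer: 1/99154 ≈ 1.0085e-5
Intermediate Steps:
g(A) = 2*A*(-7 + A)/3 (g(A) = ((A + A)*(A - 7))/3 = ((2*A)*(-7 + A))/3 = (2*A*(-7 + A))/3 = 2*A*(-7 + A)/3)
o(n) = 7 + n + 2*n² (o(n) = (n² + n*n) + (7 + n) = (n² + n²) + (7 + n) = 2*n² + (7 + n) = 7 + n + 2*n²)
1/(o(217) + g(88)) = 1/((7 + 217 + 2*217²) + (⅔)*88*(-7 + 88)) = 1/((7 + 217 + 2*47089) + (⅔)*88*81) = 1/((7 + 217 + 94178) + 4752) = 1/(94402 + 4752) = 1/99154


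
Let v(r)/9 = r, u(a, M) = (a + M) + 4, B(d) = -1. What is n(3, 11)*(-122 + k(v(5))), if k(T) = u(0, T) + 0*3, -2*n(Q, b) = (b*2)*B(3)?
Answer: -803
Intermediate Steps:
u(a, M) = 4 + M + a (u(a, M) = (M + a) + 4 = 4 + M + a)
v(r) = 9*r
n(Q, b) = b (n(Q, b) = -b*2*(-1)/2 = -2*b*(-1)/2 = -(-1)*b = b)
k(T) = 4 + T (k(T) = (4 + T + 0) + 0*3 = (4 + T) + 0 = 4 + T)
n(3, 11)*(-122 + k(v(5))) = 11*(-122 + (4 + 9*5)) = 11*(-122 + (4 + 45)) = 11*(-122 + 49) = 11*(-73) = -803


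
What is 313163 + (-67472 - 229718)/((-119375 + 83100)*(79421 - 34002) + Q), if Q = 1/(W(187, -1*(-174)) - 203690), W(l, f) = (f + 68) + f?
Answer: 104881108170861825173/334909003012651 ≈ 3.1316e+5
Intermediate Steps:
W(l, f) = 68 + 2*f (W(l, f) = (68 + f) + f = 68 + 2*f)
Q = -1/203274 (Q = 1/((68 + 2*(-1*(-174))) - 203690) = 1/((68 + 2*174) - 203690) = 1/((68 + 348) - 203690) = 1/(416 - 203690) = 1/(-203274) = -1/203274 ≈ -4.9195e-6)
313163 + (-67472 - 229718)/((-119375 + 83100)*(79421 - 34002) + Q) = 313163 + (-67472 - 229718)/((-119375 + 83100)*(79421 - 34002) - 1/203274) = 313163 - 297190/(-36275*45419 - 1/203274) = 313163 - 297190/(-1647574225 - 1/203274) = 313163 - 297190/(-334909003012651/203274) = 313163 - 297190*(-203274/334909003012651) = 313163 + 60411000060/334909003012651 = 104881108170861825173/334909003012651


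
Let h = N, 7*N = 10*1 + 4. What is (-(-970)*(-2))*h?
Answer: -3880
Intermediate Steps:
N = 2 (N = (10*1 + 4)/7 = (10 + 4)/7 = (1/7)*14 = 2)
h = 2
(-(-970)*(-2))*h = -(-970)*(-2)*2 = -97*20*2 = -1940*2 = -3880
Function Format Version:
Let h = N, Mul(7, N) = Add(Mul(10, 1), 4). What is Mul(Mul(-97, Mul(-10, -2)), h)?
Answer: -3880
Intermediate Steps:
N = 2 (N = Mul(Rational(1, 7), Add(Mul(10, 1), 4)) = Mul(Rational(1, 7), Add(10, 4)) = Mul(Rational(1, 7), 14) = 2)
h = 2
Mul(Mul(-97, Mul(-10, -2)), h) = Mul(Mul(-97, Mul(-10, -2)), 2) = Mul(Mul(-97, 20), 2) = Mul(-1940, 2) = -3880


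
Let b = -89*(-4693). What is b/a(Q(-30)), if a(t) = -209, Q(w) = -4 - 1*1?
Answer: -21983/11 ≈ -1998.5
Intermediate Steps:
Q(w) = -5 (Q(w) = -4 - 1 = -5)
b = 417677
b/a(Q(-30)) = 417677/(-209) = 417677*(-1/209) = -21983/11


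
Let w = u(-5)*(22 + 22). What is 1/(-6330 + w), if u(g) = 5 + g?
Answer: -1/6330 ≈ -0.00015798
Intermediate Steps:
w = 0 (w = (5 - 5)*(22 + 22) = 0*44 = 0)
1/(-6330 + w) = 1/(-6330 + 0) = 1/(-6330) = -1/6330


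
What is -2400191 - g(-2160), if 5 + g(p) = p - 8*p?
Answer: -2415306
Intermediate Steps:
g(p) = -5 - 7*p (g(p) = -5 + (p - 8*p) = -5 - 7*p)
-2400191 - g(-2160) = -2400191 - (-5 - 7*(-2160)) = -2400191 - (-5 + 15120) = -2400191 - 1*15115 = -2400191 - 15115 = -2415306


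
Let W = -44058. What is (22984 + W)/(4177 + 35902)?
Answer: -21074/40079 ≈ -0.52581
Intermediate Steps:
(22984 + W)/(4177 + 35902) = (22984 - 44058)/(4177 + 35902) = -21074/40079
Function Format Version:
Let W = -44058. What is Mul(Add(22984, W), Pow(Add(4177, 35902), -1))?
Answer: Rational(-21074, 40079) ≈ -0.52581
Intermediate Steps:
Mul(Add(22984, W), Pow(Add(4177, 35902), -1)) = Mul(Add(22984, -44058), Pow(Add(4177, 35902), -1)) = Mul(-21074, Pow(40079, -1)) = Mul(-21074, Rational(1, 40079)) = Rational(-21074, 40079)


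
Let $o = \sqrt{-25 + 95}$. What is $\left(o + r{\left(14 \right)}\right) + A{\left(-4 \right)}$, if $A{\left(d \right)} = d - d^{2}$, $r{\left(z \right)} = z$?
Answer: $-6 + \sqrt{70} \approx 2.3666$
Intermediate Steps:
$o = \sqrt{70} \approx 8.3666$
$\left(o + r{\left(14 \right)}\right) + A{\left(-4 \right)} = \left(\sqrt{70} + 14\right) - 4 \left(1 - -4\right) = \left(14 + \sqrt{70}\right) - 4 \left(1 + 4\right) = \left(14 + \sqrt{70}\right) - 20 = -6 + \sqrt{70}$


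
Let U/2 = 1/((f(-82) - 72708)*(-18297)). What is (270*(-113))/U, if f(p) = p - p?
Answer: -20294310400380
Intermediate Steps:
f(p) = 0
U = 1/665169138 (U = 2*(1/((0 - 72708)*(-18297))) = 2*(-1/18297/(-72708)) = 2*(-1/72708*(-1/18297)) = 2*(1/1330338276) = 1/665169138 ≈ 1.5034e-9)
(270*(-113))/U = (270*(-113))/(1/665169138) = -30510*665169138 = -20294310400380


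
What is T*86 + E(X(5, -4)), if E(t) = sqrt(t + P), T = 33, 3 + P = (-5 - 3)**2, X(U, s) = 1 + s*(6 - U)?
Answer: 2838 + sqrt(58) ≈ 2845.6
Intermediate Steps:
P = 61 (P = -3 + (-5 - 3)**2 = -3 + (-8)**2 = -3 + 64 = 61)
E(t) = sqrt(61 + t) (E(t) = sqrt(t + 61) = sqrt(61 + t))
T*86 + E(X(5, -4)) = 33*86 + sqrt(61 + (1 + 6*(-4) - 1*5*(-4))) = 2838 + sqrt(61 + (1 - 24 + 20)) = 2838 + sqrt(61 - 3) = 2838 + sqrt(58)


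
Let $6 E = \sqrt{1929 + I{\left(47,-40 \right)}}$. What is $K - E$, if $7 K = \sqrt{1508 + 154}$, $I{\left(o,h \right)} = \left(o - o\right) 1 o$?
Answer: $- \frac{\sqrt{1929}}{6} + \frac{\sqrt{1662}}{7} \approx -1.4961$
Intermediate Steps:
$I{\left(o,h \right)} = 0$ ($I{\left(o,h \right)} = 0 \cdot 1 o = 0 o = 0$)
$K = \frac{\sqrt{1662}}{7}$ ($K = \frac{\sqrt{1508 + 154}}{7} = \frac{\sqrt{1662}}{7} \approx 5.8239$)
$E = \frac{\sqrt{1929}}{6}$ ($E = \frac{\sqrt{1929 + 0}}{6} = \frac{\sqrt{1929}}{6} \approx 7.3201$)
$K - E = \frac{\sqrt{1662}}{7} - \frac{\sqrt{1929}}{6} = - \frac{\sqrt{1929}}{6} + \frac{\sqrt{1662}}{7}$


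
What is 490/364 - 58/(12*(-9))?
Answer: 661/351 ≈ 1.8832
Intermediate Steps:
490/364 - 58/(12*(-9)) = 490*(1/364) - 58/(-108) = 35/26 - 58*(-1/108) = 35/26 + 29/54 = 661/351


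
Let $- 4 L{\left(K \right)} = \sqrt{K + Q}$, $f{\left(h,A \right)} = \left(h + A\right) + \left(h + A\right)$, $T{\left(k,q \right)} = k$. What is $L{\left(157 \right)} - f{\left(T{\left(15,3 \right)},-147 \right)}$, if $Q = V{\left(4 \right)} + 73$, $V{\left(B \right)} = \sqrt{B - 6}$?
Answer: $264 - \frac{\sqrt{230 + i \sqrt{2}}}{4} \approx 260.21 - 0.011656 i$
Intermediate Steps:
$V{\left(B \right)} = \sqrt{-6 + B}$
$f{\left(h,A \right)} = 2 A + 2 h$ ($f{\left(h,A \right)} = \left(A + h\right) + \left(A + h\right) = 2 A + 2 h$)
$Q = 73 + i \sqrt{2}$ ($Q = \sqrt{-6 + 4} + 73 = \sqrt{-2} + 73 = i \sqrt{2} + 73 = 73 + i \sqrt{2} \approx 73.0 + 1.4142 i$)
$L{\left(K \right)} = - \frac{\sqrt{73 + K + i \sqrt{2}}}{4}$ ($L{\left(K \right)} = - \frac{\sqrt{K + \left(73 + i \sqrt{2}\right)}}{4} = - \frac{\sqrt{73 + K + i \sqrt{2}}}{4}$)
$L{\left(157 \right)} - f{\left(T{\left(15,3 \right)},-147 \right)} = - \frac{\sqrt{73 + 157 + i \sqrt{2}}}{4} - \left(2 \left(-147\right) + 2 \cdot 15\right) = - \frac{\sqrt{230 + i \sqrt{2}}}{4} - \left(-294 + 30\right) = - \frac{\sqrt{230 + i \sqrt{2}}}{4} - -264 = - \frac{\sqrt{230 + i \sqrt{2}}}{4} + 264 = 264 - \frac{\sqrt{230 + i \sqrt{2}}}{4}$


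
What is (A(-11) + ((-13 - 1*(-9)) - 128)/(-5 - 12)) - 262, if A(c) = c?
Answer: -4509/17 ≈ -265.24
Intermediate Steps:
(A(-11) + ((-13 - 1*(-9)) - 128)/(-5 - 12)) - 262 = (-11 + ((-13 - 1*(-9)) - 128)/(-5 - 12)) - 262 = (-11 + ((-13 + 9) - 128)/(-17)) - 262 = (-11 + (-4 - 128)*(-1/17)) - 262 = (-11 - 132*(-1/17)) - 262 = (-11 + 132/17) - 262 = -55/17 - 262 = -4509/17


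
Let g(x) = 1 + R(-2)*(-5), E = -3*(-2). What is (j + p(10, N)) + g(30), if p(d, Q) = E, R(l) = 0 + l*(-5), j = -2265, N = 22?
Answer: -2308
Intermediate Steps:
R(l) = -5*l (R(l) = 0 - 5*l = -5*l)
E = 6
p(d, Q) = 6
g(x) = -49 (g(x) = 1 - 5*(-2)*(-5) = 1 + 10*(-5) = 1 - 50 = -49)
(j + p(10, N)) + g(30) = (-2265 + 6) - 49 = -2259 - 49 = -2308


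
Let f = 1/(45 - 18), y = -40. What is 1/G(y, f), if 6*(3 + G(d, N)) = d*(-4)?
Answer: 3/71 ≈ 0.042253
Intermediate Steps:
f = 1/27 ≈ 0.037037
G(d, N) = -3 - 2*d/3 (G(d, N) = -3 + (d*(-4))/6 = -3 + (-4*d)/6 = -3 - 2*d/3)
1/G(y, f) = 1/(-3 - ⅔*(-40)) = 1/(-3 + 80/3) = 1/(71/3) = 3/71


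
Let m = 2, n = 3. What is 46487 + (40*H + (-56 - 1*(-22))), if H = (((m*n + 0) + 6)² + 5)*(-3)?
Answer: 28573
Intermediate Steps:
H = -447 (H = (((2*3 + 0) + 6)² + 5)*(-3) = (((6 + 0) + 6)² + 5)*(-3) = ((6 + 6)² + 5)*(-3) = (12² + 5)*(-3) = (144 + 5)*(-3) = 149*(-3) = -447)
46487 + (40*H + (-56 - 1*(-22))) = 46487 + (40*(-447) + (-56 - 1*(-22))) = 46487 + (-17880 + (-56 + 22)) = 46487 + (-17880 - 34) = 46487 - 17914 = 28573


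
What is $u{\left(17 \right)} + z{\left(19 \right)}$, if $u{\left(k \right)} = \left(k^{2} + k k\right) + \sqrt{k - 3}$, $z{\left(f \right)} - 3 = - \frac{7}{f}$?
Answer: $\frac{11032}{19} + \sqrt{14} \approx 584.37$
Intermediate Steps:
$z{\left(f \right)} = 3 - \frac{7}{f}$
$u{\left(k \right)} = \sqrt{-3 + k} + 2 k^{2}$ ($u{\left(k \right)} = \left(k^{2} + k^{2}\right) + \sqrt{-3 + k} = 2 k^{2} + \sqrt{-3 + k} = \sqrt{-3 + k} + 2 k^{2}$)
$u{\left(17 \right)} + z{\left(19 \right)} = \left(\sqrt{-3 + 17} + 2 \cdot 17^{2}\right) + \left(3 - \frac{7}{19}\right) = \left(\sqrt{14} + 2 \cdot 289\right) + \left(3 - \frac{7}{19}\right) = \left(\sqrt{14} + 578\right) + \left(3 - \frac{7}{19}\right) = \left(578 + \sqrt{14}\right) + \frac{50}{19} = \frac{11032}{19} + \sqrt{14}$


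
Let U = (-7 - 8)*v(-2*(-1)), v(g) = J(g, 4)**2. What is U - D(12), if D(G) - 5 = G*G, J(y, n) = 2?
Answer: -209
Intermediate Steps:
v(g) = 4 (v(g) = 2**2 = 4)
D(G) = 5 + G**2 (D(G) = 5 + G*G = 5 + G**2)
U = -60 (U = (-7 - 8)*4 = -15*4 = -60)
U - D(12) = -60 - (5 + 12**2) = -60 - (5 + 144) = -60 - 1*149 = -60 - 149 = -209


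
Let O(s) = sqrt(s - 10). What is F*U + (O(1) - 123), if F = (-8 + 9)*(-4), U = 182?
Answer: -851 + 3*I ≈ -851.0 + 3.0*I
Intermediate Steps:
O(s) = sqrt(-10 + s)
F = -4 (F = 1*(-4) = -4)
F*U + (O(1) - 123) = -4*182 + (sqrt(-10 + 1) - 123) = -728 + (sqrt(-9) - 123) = -728 + (3*I - 123) = -728 + (-123 + 3*I) = -851 + 3*I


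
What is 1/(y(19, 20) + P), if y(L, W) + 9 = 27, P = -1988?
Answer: -1/1970 ≈ -0.00050761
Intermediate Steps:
y(L, W) = 18 (y(L, W) = -9 + 27 = 18)
1/(y(19, 20) + P) = 1/(18 - 1988) = 1/(-1970) = -1/1970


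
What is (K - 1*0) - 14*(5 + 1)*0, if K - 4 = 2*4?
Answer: 12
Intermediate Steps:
K = 12 (K = 4 + 2*4 = 4 + 8 = 12)
(K - 1*0) - 14*(5 + 1)*0 = (12 - 1*0) - 14*(5 + 1)*0 = (12 + 0) - 84*0 = 12 - 14*0 = 12 + 0 = 12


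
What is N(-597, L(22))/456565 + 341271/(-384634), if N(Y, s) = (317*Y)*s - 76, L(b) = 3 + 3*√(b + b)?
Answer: -374216425897/175610422210 - 1135494*√11/456565 ≈ -10.380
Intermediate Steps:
L(b) = 3 + 3*√2*√b (L(b) = 3 + 3*√(2*b) = 3 + 3*(√2*√b) = 3 + 3*√2*√b)
N(Y, s) = -76 + 317*Y*s (N(Y, s) = 317*Y*s - 76 = -76 + 317*Y*s)
N(-597, L(22))/456565 + 341271/(-384634) = (-76 + 317*(-597)*(3 + 3*√2*√22))/456565 + 341271/(-384634) = (-76 + 317*(-597)*(3 + 6*√11))*(1/456565) + 341271*(-1/384634) = (-76 + (-567747 - 1135494*√11))*(1/456565) - 341271/384634 = (-567823 - 1135494*√11)*(1/456565) - 341271/384634 = (-567823/456565 - 1135494*√11/456565) - 341271/384634 = -374216425897/175610422210 - 1135494*√11/456565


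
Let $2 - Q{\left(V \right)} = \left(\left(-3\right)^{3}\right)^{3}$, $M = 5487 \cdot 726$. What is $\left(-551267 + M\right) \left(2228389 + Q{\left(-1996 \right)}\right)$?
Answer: $7716053149830$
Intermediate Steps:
$M = 3983562$
$Q{\left(V \right)} = 19685$ ($Q{\left(V \right)} = 2 - \left(\left(-3\right)^{3}\right)^{3} = 2 - \left(-27\right)^{3} = 2 - -19683 = 2 + 19683 = 19685$)
$\left(-551267 + M\right) \left(2228389 + Q{\left(-1996 \right)}\right) = \left(-551267 + 3983562\right) \left(2228389 + 19685\right) = 3432295 \cdot 2248074 = 7716053149830$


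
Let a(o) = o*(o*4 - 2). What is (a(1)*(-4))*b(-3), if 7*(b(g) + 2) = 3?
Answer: 88/7 ≈ 12.571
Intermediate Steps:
b(g) = -11/7 (b(g) = -2 + (⅐)*3 = -2 + 3/7 = -11/7)
a(o) = o*(-2 + 4*o) (a(o) = o*(4*o - 2) = o*(-2 + 4*o))
(a(1)*(-4))*b(-3) = ((2*1*(-1 + 2*1))*(-4))*(-11/7) = ((2*1*(-1 + 2))*(-4))*(-11/7) = ((2*1*1)*(-4))*(-11/7) = (2*(-4))*(-11/7) = -8*(-11/7) = 88/7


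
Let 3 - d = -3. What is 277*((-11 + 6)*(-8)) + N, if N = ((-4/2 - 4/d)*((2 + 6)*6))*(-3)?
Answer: 11464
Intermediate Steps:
d = 6 (d = 3 - 1*(-3) = 3 + 3 = 6)
N = 384 (N = ((-4/2 - 4/6)*((2 + 6)*6))*(-3) = ((-4*½ - 4*⅙)*(8*6))*(-3) = ((-2 - ⅔)*48)*(-3) = -8/3*48*(-3) = -128*(-3) = 384)
277*((-11 + 6)*(-8)) + N = 277*((-11 + 6)*(-8)) + 384 = 277*(-5*(-8)) + 384 = 277*40 + 384 = 11080 + 384 = 11464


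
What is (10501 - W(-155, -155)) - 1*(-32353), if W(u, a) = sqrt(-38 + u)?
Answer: 42854 - I*sqrt(193) ≈ 42854.0 - 13.892*I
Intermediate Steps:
(10501 - W(-155, -155)) - 1*(-32353) = (10501 - sqrt(-38 - 155)) - 1*(-32353) = (10501 - sqrt(-193)) + 32353 = (10501 - I*sqrt(193)) + 32353 = 42854 - I*sqrt(193)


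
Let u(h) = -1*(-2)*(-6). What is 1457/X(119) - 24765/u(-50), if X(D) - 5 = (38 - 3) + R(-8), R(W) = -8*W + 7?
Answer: 922133/444 ≈ 2076.9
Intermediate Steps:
u(h) = -12 (u(h) = 2*(-6) = -12)
R(W) = 7 - 8*W
X(D) = 111 (X(D) = 5 + ((38 - 3) + (7 - 8*(-8))) = 5 + (35 + (7 + 64)) = 5 + (35 + 71) = 5 + 106 = 111)
1457/X(119) - 24765/u(-50) = 1457/111 - 24765/(-12) = 1457*(1/111) - 24765*(-1/12) = 1457/111 + 8255/4 = 922133/444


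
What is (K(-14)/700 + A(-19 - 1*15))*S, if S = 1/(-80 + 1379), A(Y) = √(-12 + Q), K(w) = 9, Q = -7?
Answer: 3/303100 + I*√19/1299 ≈ 9.8977e-6 + 0.0033556*I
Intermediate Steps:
A(Y) = I*√19 (A(Y) = √(-12 - 7) = √(-19) = I*√19)
S = 1/1299 ≈ 0.00076982
(K(-14)/700 + A(-19 - 1*15))*S = (9/700 + I*√19)*(1/1299) = 3/303100 + I*√19/1299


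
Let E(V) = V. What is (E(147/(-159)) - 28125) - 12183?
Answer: -2136373/53 ≈ -40309.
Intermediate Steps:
(E(147/(-159)) - 28125) - 12183 = (147/(-159) - 28125) - 12183 = (147*(-1/159) - 28125) - 12183 = (-49/53 - 28125) - 12183 = -1490674/53 - 12183 = -2136373/53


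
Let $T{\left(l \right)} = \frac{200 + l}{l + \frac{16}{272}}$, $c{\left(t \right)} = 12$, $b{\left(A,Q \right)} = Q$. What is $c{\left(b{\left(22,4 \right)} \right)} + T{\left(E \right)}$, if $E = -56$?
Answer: $\frac{2988}{317} \approx 9.4259$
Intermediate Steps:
$T{\left(l \right)} = \frac{200 + l}{\frac{1}{17} + l}$ ($T{\left(l \right)} = \frac{200 + l}{l + 16 \cdot \frac{1}{272}} = \frac{200 + l}{l + \frac{1}{17}} = \frac{200 + l}{\frac{1}{17} + l}$)
$c{\left(b{\left(22,4 \right)} \right)} + T{\left(E \right)} = 12 + \frac{17 \left(200 - 56\right)}{1 + 17 \left(-56\right)} = 12 + 17 \frac{1}{1 - 952} \cdot 144 = 12 + 17 \frac{1}{-951} \cdot 144 = 12 + 17 \left(- \frac{1}{951}\right) 144 = 12 - \frac{816}{317} = \frac{2988}{317}$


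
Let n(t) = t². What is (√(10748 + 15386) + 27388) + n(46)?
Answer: 29504 + √26134 ≈ 29666.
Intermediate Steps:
(√(10748 + 15386) + 27388) + n(46) = (√(10748 + 15386) + 27388) + 46² = (√26134 + 27388) + 2116 = (27388 + √26134) + 2116 = 29504 + √26134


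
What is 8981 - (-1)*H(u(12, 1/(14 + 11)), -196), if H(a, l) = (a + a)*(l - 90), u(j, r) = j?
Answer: 2117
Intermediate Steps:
H(a, l) = 2*a*(-90 + l) (H(a, l) = (2*a)*(-90 + l) = 2*a*(-90 + l))
8981 - (-1)*H(u(12, 1/(14 + 11)), -196) = 8981 - (-1)*2*12*(-90 - 196) = 8981 - (-1)*2*12*(-286) = 8981 - (-1)*(-6864) = 8981 - 1*6864 = 8981 - 6864 = 2117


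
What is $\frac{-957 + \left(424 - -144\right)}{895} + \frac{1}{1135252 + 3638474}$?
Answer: $- \frac{1856978519}{4272484770} \approx -0.43464$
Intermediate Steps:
$\frac{-957 + \left(424 - -144\right)}{895} + \frac{1}{1135252 + 3638474} = \frac{-957 + \left(424 + 144\right)}{895} + \frac{1}{4773726} = \frac{-957 + 568}{895} + \frac{1}{4773726} = \frac{1}{895} \left(-389\right) + \frac{1}{4773726} = - \frac{389}{895} + \frac{1}{4773726} = - \frac{1856978519}{4272484770}$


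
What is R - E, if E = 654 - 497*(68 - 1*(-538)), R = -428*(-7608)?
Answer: 3556752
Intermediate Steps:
R = 3256224
E = -300528 (E = 654 - 497*(68 + 538) = 654 - 497*606 = 654 - 301182 = -300528)
R - E = 3256224 - 1*(-300528) = 3256224 + 300528 = 3556752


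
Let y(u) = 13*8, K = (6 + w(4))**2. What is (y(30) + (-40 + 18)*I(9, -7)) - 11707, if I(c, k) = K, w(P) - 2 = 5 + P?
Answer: -17961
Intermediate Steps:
w(P) = 7 + P (w(P) = 2 + (5 + P) = 7 + P)
K = 289 (K = (6 + (7 + 4))**2 = (6 + 11)**2 = 17**2 = 289)
y(u) = 104
I(c, k) = 289
(y(30) + (-40 + 18)*I(9, -7)) - 11707 = (104 + (-40 + 18)*289) - 11707 = (104 - 22*289) - 11707 = (104 - 6358) - 11707 = -6254 - 11707 = -17961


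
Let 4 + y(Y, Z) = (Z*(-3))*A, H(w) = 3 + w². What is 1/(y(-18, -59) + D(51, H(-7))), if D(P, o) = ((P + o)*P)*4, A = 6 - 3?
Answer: 1/21539 ≈ 4.6427e-5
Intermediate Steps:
A = 3
y(Y, Z) = -4 - 9*Z (y(Y, Z) = -4 + (Z*(-3))*3 = -4 - 3*Z*3 = -4 - 9*Z)
D(P, o) = 4*P*(P + o) (D(P, o) = (P*(P + o))*4 = 4*P*(P + o))
1/(y(-18, -59) + D(51, H(-7))) = 1/((-4 - 9*(-59)) + 4*51*(51 + (3 + (-7)²))) = 1/((-4 + 531) + 4*51*(51 + (3 + 49))) = 1/(527 + 4*51*(51 + 52)) = 1/(527 + 4*51*103) = 1/(527 + 21012) = 1/21539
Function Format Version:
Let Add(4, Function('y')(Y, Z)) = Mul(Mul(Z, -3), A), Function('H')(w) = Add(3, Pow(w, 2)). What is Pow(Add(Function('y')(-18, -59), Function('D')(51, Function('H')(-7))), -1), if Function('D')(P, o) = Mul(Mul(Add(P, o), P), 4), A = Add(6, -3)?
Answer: Rational(1, 21539) ≈ 4.6427e-5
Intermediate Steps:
A = 3
Function('y')(Y, Z) = Add(-4, Mul(-9, Z)) (Function('y')(Y, Z) = Add(-4, Mul(Mul(Z, -3), 3)) = Add(-4, Mul(Mul(-3, Z), 3)) = Add(-4, Mul(-9, Z)))
Function('D')(P, o) = Mul(4, P, Add(P, o)) (Function('D')(P, o) = Mul(Mul(P, Add(P, o)), 4) = Mul(4, P, Add(P, o)))
Pow(Add(Function('y')(-18, -59), Function('D')(51, Function('H')(-7))), -1) = Pow(Add(Add(-4, Mul(-9, -59)), Mul(4, 51, Add(51, Add(3, Pow(-7, 2))))), -1) = Pow(Add(Add(-4, 531), Mul(4, 51, Add(51, Add(3, 49)))), -1) = Pow(Add(527, Mul(4, 51, Add(51, 52))), -1) = Pow(Add(527, Mul(4, 51, 103)), -1) = Pow(Add(527, 21012), -1) = Pow(21539, -1) = Rational(1, 21539)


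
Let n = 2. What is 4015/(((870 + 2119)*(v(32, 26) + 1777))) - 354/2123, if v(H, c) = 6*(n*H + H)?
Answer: -2481199573/14931307391 ≈ -0.16617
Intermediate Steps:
v(H, c) = 18*H (v(H, c) = 6*(2*H + H) = 6*(3*H) = 18*H)
4015/(((870 + 2119)*(v(32, 26) + 1777))) - 354/2123 = 4015/(((870 + 2119)*(18*32 + 1777))) - 354/2123 = 4015/((2989*(576 + 1777))) - 354*1/2123 = 4015/((2989*2353)) - 354/2123 = 4015/7033117 - 354/2123 = -2481199573/14931307391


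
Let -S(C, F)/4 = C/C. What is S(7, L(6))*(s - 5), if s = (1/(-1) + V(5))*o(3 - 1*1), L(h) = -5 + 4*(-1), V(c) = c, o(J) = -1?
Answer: 36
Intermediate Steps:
L(h) = -9 (L(h) = -5 - 4 = -9)
S(C, F) = -4 (S(C, F) = -4*C/C = -4*1 = -4)
s = -4 (s = (1/(-1) + 5)*(-1) = (-1 + 5)*(-1) = 4*(-1) = -4)
S(7, L(6))*(s - 5) = -4*(-4 - 5) = -4*(-9) = 36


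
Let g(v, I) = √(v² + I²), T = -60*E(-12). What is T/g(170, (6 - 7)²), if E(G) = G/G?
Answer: -60*√28901/28901 ≈ -0.35293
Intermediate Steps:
E(G) = 1
T = -60 (T = -60*1 = -60)
g(v, I) = √(I² + v²)
T/g(170, (6 - 7)²) = -60/√(((6 - 7)²)² + 170²) = -60/√(((-1)²)² + 28900) = -60/√(1² + 28900) = -60/√(1 + 28900) = -60*√28901/28901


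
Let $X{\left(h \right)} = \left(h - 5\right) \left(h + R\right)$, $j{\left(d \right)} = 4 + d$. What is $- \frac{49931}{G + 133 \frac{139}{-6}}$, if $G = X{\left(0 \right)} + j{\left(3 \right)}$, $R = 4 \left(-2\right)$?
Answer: $\frac{299586}{18205} \approx 16.456$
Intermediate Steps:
$R = -8$
$X{\left(h \right)} = \left(-8 + h\right) \left(-5 + h\right)$ ($X{\left(h \right)} = \left(h - 5\right) \left(h - 8\right) = \left(-5 + h\right) \left(-8 + h\right) = \left(-8 + h\right) \left(-5 + h\right)$)
$G = 47$ ($G = \left(40 + 0^{2} - 0\right) + \left(4 + 3\right) = \left(40 + 0 + 0\right) + 7 = 40 + 7 = 47$)
$- \frac{49931}{G + 133 \frac{139}{-6}} = - \frac{49931}{47 + 133 \frac{139}{-6}} = - \frac{49931}{47 + 133 \cdot 139 \left(- \frac{1}{6}\right)} = - \frac{49931}{47 + 133 \left(- \frac{139}{6}\right)} = - \frac{49931}{47 - \frac{18487}{6}} = - \frac{49931}{- \frac{18205}{6}} = \left(-49931\right) \left(- \frac{6}{18205}\right) = \frac{299586}{18205}$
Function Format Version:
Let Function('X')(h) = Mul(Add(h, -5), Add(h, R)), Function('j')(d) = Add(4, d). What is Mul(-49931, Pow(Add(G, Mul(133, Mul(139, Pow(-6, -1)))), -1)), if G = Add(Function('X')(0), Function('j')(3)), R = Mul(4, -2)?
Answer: Rational(299586, 18205) ≈ 16.456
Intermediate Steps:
R = -8
Function('X')(h) = Mul(Add(-8, h), Add(-5, h)) (Function('X')(h) = Mul(Add(h, -5), Add(h, -8)) = Mul(Add(-5, h), Add(-8, h)) = Mul(Add(-8, h), Add(-5, h)))
G = 47 (G = Add(Add(40, Pow(0, 2), Mul(-13, 0)), Add(4, 3)) = Add(Add(40, 0, 0), 7) = Add(40, 7) = 47)
Mul(-49931, Pow(Add(G, Mul(133, Mul(139, Pow(-6, -1)))), -1)) = Mul(-49931, Pow(Add(47, Mul(133, Mul(139, Pow(-6, -1)))), -1)) = Mul(-49931, Pow(Add(47, Mul(133, Mul(139, Rational(-1, 6)))), -1)) = Mul(-49931, Pow(Add(47, Mul(133, Rational(-139, 6))), -1)) = Mul(-49931, Pow(Add(47, Rational(-18487, 6)), -1)) = Mul(-49931, Pow(Rational(-18205, 6), -1)) = Mul(-49931, Rational(-6, 18205)) = Rational(299586, 18205)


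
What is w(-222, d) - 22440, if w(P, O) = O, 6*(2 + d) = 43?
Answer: -134609/6 ≈ -22435.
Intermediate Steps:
d = 31/6 (d = -2 + (⅙)*43 = -2 + 43/6 = 31/6 ≈ 5.1667)
w(-222, d) - 22440 = 31/6 - 22440 = -134609/6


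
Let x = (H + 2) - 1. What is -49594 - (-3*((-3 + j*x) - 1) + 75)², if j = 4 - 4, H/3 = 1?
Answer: -57163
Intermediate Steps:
H = 3 (H = 3*1 = 3)
j = 0
x = 4 (x = (3 + 2) - 1 = 5 - 1 = 4)
-49594 - (-3*((-3 + j*x) - 1) + 75)² = -49594 - (-3*((-3 + 0*4) - 1) + 75)² = -49594 - (-3*((-3 + 0) - 1) + 75)² = -49594 - (-3*(-3 - 1) + 75)² = -49594 - (-3*(-4) + 75)² = -49594 - (12 + 75)² = -49594 - 1*87² = -49594 - 1*7569 = -49594 - 7569 = -57163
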